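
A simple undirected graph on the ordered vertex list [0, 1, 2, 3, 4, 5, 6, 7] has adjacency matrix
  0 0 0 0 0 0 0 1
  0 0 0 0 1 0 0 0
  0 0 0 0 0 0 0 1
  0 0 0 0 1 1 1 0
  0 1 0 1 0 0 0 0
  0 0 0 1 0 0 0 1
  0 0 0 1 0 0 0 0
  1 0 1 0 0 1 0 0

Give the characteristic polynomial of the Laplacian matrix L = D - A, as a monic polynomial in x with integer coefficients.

Each diagonal entry of L is the vertex degree and each off-diagonal entry is -1 where an edge is present, 0 otherwise; in the order [0, 1, 2, 3, 4, 5, 6, 7] the diagonal is [1, 1, 1, 3, 2, 2, 1, 3]. L has integer entries, so p(x) = det(xI - L) has integer coefficients. Expanding the determinant yields x^8 - 14x^7 + 76x^6 - 204x^5 + 288x^4 - 210x^3 + 71x^2 - 8x. The constant term is 0 because L is singular (the all-ones vector lies in its kernel). By the matrix-tree theorem the graph has (1/8) * product of the nonzero eigenvalues = 1 spanning tree.

x^8 - 14x^7 + 76x^6 - 204x^5 + 288x^4 - 210x^3 + 71x^2 - 8x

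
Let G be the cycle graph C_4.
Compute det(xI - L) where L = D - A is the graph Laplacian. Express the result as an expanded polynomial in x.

x^4 - 8x^3 + 20x^2 - 16x

The graph has 4 vertices and degree multiset [2, 2, 2, 2]; D is the diagonal matrix of degrees and L = D - A. Computing det(xI - L) by cofactor expansion (or equivalently via sum-over-permutations) gives x^4 - 8x^3 + 20x^2 - 16x. The coefficient of x^3 equals -trace(L) = -8, matching the sum of degrees. There is one zero in the spectrum, matching the 1 component. By the matrix-tree theorem the graph has (1/4) * product of the nonzero eigenvalues = 4 spanning trees.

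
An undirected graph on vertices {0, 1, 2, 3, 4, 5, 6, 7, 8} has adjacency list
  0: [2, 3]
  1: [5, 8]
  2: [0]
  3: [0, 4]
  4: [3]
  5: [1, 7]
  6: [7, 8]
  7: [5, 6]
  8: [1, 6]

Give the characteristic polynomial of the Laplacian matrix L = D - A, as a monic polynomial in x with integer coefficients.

Each diagonal entry of L is the vertex degree and each off-diagonal entry is -1 where an edge is present, 0 otherwise; in the order [0, 1, 2, 3, 4, 5, 6, 7, 8] the diagonal is [2, 2, 1, 2, 1, 2, 2, 2, 2]. L has integer entries, so p(x) = det(xI - L) has integer coefficients. Expanding the determinant yields x^9 - 16x^8 + 105x^7 - 364x^6 + 715x^5 - 790x^4 + 450x^3 - 100x^2. The coefficient of x^8 equals -trace(L) = -16, matching the sum of degrees. There are 2 zeros in the spectrum, matching the 2 components. The eigenvalues sum to 16, which equals trace(L) = 2|E|.

x^9 - 16x^8 + 105x^7 - 364x^6 + 715x^5 - 790x^4 + 450x^3 - 100x^2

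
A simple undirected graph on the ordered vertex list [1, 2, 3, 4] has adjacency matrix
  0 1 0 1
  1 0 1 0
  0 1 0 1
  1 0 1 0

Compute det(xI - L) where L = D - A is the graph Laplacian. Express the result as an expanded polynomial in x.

x^4 - 8x^3 + 20x^2 - 16x

Reading degrees in the order [1, 2, 3, 4] gives [2, 2, 2, 2]; set D = diag(2, 2, 2, 2) and form L = D - A. L has integer entries, so p(x) = det(xI - L) has integer coefficients. Expanding the determinant yields x^4 - 8x^3 + 20x^2 - 16x. The coefficient of x^3 equals -trace(L) = -8, matching the sum of degrees. The eigenvalues sum to 8, which equals trace(L) = 2|E|.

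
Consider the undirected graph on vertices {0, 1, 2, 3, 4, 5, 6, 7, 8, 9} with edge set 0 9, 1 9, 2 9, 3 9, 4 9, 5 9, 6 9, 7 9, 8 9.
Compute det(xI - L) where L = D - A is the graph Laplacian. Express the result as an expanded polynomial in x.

x^10 - 18x^9 + 108x^8 - 336x^7 + 630x^6 - 756x^5 + 588x^4 - 288x^3 + 81x^2 - 10x

With the vertex order [0, 1, 2, 3, 4, 5, 6, 7, 8, 9], the degrees are [1, 1, 1, 1, 1, 1, 1, 1, 1, 9], giving D = diag(1, 1, 1, 1, 1, 1, 1, 1, 1, 9) and L = D - A. The eigenvalues of L are [0, 1, 1, 1, 1, 1, 1, 1, 1, 10]; the characteristic polynomial is the product of (x - lambda_i), which multiplies out to x^10 - 18x^9 + 108x^8 - 336x^7 + 630x^6 - 756x^5 + 588x^4 - 288x^3 + 81x^2 - 10x. The coefficient of x^9 equals -trace(L) = -18, matching the sum of degrees. The largest eigenvalue, 10, is at most the vertex count 10. There is one zero in the spectrum, matching the 1 component.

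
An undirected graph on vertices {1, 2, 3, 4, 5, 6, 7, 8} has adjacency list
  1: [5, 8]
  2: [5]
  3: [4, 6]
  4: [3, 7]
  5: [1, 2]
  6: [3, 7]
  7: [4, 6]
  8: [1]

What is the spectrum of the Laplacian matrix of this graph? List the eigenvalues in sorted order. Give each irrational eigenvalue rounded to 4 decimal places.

With the vertex order [1, 2, 3, 4, 5, 6, 7, 8], the degrees are [2, 1, 2, 2, 2, 2, 2, 1], giving D = diag(2, 1, 2, 2, 2, 2, 2, 1) and L = D - A. Diagonalising L (or applying a numerical eigensolver to the 8x8 matrix) gives the spectrum above. The 2 zero eigenvalues correspond to the 2 connected components. The eigenvalues sum to 14, which equals trace(L) = 2|E|. The largest eigenvalue, 4, is at most the vertex count 8.

[0, 0, 0.5858, 2, 2, 2, 3.4142, 4]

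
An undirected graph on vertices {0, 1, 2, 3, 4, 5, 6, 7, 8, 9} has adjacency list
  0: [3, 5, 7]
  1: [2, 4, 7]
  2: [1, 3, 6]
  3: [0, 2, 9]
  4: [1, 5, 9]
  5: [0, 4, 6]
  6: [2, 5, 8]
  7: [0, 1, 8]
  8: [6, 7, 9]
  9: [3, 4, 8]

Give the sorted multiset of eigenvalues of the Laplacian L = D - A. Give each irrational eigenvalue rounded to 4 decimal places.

[0, 2, 2, 2, 2, 2, 5, 5, 5, 5]

Each diagonal entry of L is the vertex degree and each off-diagonal entry is -1 where an edge is present, 0 otherwise; in the order [0, 1, 2, 3, 4, 5, 6, 7, 8, 9] the diagonal is [3, 3, 3, 3, 3, 3, 3, 3, 3, 3]. The multiplicity of 0 as a Laplacian eigenvalue equals the number of connected components. The single zero eigenvalue shows the graph is connected. The largest eigenvalue, 5, is at most the vertex count 10.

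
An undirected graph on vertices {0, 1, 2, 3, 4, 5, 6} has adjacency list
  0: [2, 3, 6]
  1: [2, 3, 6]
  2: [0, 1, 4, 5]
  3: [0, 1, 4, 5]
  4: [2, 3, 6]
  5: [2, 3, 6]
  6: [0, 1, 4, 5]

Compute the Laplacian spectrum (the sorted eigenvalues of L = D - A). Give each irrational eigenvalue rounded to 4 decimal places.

Each diagonal entry of L is the vertex degree and each off-diagonal entry is -1 where an edge is present, 0 otherwise; in the order [0, 1, 2, 3, 4, 5, 6] the diagonal is [3, 3, 4, 4, 3, 3, 4]. Diagonalising L (or applying a numerical eigensolver to the 7x7 matrix) gives the spectrum above. The single zero eigenvalue shows the graph is connected. The eigenvalues sum to 24, which equals trace(L) = 2|E|.

[0, 3, 3, 3, 4, 4, 7]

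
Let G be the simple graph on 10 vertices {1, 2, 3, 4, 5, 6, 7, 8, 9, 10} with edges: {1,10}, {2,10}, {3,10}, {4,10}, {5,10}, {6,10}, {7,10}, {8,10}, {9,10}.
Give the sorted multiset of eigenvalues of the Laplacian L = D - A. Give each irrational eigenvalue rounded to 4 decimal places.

With the vertex order [1, 2, 3, 4, 5, 6, 7, 8, 9, 10], the degrees are [1, 1, 1, 1, 1, 1, 1, 1, 1, 9], giving D = diag(1, 1, 1, 1, 1, 1, 1, 1, 1, 9) and L = D - A. Diagonalising L (or applying a numerical eigensolver to the 10x10 matrix) gives the spectrum above. By the matrix-tree theorem the graph has (1/10) * product of the nonzero eigenvalues = 1 spanning tree. The largest eigenvalue, 10, is at most the vertex count 10.

[0, 1, 1, 1, 1, 1, 1, 1, 1, 10]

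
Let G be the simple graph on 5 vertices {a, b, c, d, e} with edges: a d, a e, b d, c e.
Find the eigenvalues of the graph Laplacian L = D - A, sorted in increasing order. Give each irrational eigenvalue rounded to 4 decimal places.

[0, 0.3820, 1.3820, 2.6180, 3.6180]

Each diagonal entry of L is the vertex degree and each off-diagonal entry is -1 where an edge is present, 0 otherwise; in the order [a, b, c, d, e] the diagonal is [2, 1, 1, 2, 2]. L is symmetric positive semidefinite, so every eigenvalue is real and nonnegative. The single zero eigenvalue shows the graph is connected.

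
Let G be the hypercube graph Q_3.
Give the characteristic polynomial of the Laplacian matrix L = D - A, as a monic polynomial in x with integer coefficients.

x^8 - 24x^7 + 240x^6 - 1296x^5 + 4080x^4 - 7488x^3 + 7424x^2 - 3072x

The graph has 8 vertices and degree multiset [3, 3, 3, 3, 3, 3, 3, 3]; D is the diagonal matrix of degrees and L = D - A. Computing det(xI - L) by cofactor expansion (or equivalently via sum-over-permutations) gives x^8 - 24x^7 + 240x^6 - 1296x^5 + 4080x^4 - 7488x^3 + 7424x^2 - 3072x. Since p(0) = det(-L) = 0, x divides p(x). By the matrix-tree theorem the graph has (1/8) * product of the nonzero eigenvalues = 384 spanning trees.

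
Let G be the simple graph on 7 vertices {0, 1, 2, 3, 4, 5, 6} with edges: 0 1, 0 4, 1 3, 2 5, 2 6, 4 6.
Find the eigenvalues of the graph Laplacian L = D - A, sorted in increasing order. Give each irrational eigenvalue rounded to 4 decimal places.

Reading degrees in the order [0, 1, 2, 3, 4, 5, 6] gives [2, 2, 2, 1, 2, 1, 2]; set D = diag(2, 2, 2, 1, 2, 1, 2) and form L = D - A. Diagonalising L (or applying a numerical eigensolver to the 7x7 matrix) gives the spectrum above. The single zero eigenvalue shows the graph is connected. By the matrix-tree theorem the graph has (1/7) * product of the nonzero eigenvalues = 1 spanning tree. The largest eigenvalue, 3.8019, is at most the vertex count 7.

[0, 0.1981, 0.7530, 1.5550, 2.4450, 3.2470, 3.8019]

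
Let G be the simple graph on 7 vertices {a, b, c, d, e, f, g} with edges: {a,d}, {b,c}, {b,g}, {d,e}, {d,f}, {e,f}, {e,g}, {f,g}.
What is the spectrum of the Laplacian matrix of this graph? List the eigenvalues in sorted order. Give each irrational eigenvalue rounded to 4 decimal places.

[0, 0.3588, 1, 2.2763, 3.5892, 4, 4.7757]

With the vertex order [a, b, c, d, e, f, g], the degrees are [1, 2, 1, 3, 3, 3, 3], giving D = diag(1, 2, 1, 3, 3, 3, 3) and L = D - A. Since every row of L sums to 0, the all-ones vector is in the kernel and 0 is an eigenvalue. The single zero eigenvalue shows the graph is connected. There is one zero in the spectrum, matching the 1 component.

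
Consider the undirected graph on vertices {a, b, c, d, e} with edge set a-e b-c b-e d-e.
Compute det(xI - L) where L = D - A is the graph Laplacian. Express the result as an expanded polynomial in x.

x^5 - 8x^4 + 20x^3 - 18x^2 + 5x

Each diagonal entry of L is the vertex degree and each off-diagonal entry is -1 where an edge is present, 0 otherwise; in the order [a, b, c, d, e] the diagonal is [1, 2, 1, 1, 3]. Computing det(xI - L) by cofactor expansion (or equivalently via sum-over-permutations) gives x^5 - 8x^4 + 20x^3 - 18x^2 + 5x. The coefficient of x^4 equals -trace(L) = -8, matching the sum of degrees. The eigenvalues sum to 8, which equals trace(L) = 2|E|.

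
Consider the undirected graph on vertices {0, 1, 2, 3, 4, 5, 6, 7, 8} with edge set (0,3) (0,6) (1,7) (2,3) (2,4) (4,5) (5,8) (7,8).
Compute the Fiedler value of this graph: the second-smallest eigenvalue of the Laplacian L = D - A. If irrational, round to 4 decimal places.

Reading degrees in the order [0, 1, 2, 3, 4, 5, 6, 7, 8] gives [2, 1, 2, 2, 2, 2, 1, 2, 2]; set D = diag(2, 1, 2, 2, 2, 2, 1, 2, 2) and form L = D - A. The sorted Laplacian eigenvalues are [0, 0.1206, 0.4679, 1, 1.6527, 2.3473, 3, 3.5321, 3.8794]; the algebraic connectivity is the second entry, 0.1206.

0.1206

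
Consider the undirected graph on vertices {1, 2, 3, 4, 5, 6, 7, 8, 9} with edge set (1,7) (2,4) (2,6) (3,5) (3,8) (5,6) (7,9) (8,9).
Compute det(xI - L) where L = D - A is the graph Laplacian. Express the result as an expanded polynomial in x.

Reading degrees in the order [1, 2, 3, 4, 5, 6, 7, 8, 9] gives [1, 2, 2, 1, 2, 2, 2, 2, 2]; set D = diag(1, 2, 2, 1, 2, 2, 2, 2, 2) and form L = D - A. L has integer entries, so p(x) = det(xI - L) has integer coefficients. Expanding the determinant yields x^9 - 16x^8 + 105x^7 - 364x^6 + 715x^5 - 792x^4 + 462x^3 - 120x^2 + 9x. The constant term is 0 because L is singular (the all-ones vector lies in its kernel). The largest eigenvalue, 3.8794, is at most the vertex count 9. By the matrix-tree theorem the graph has (1/9) * product of the nonzero eigenvalues = 1 spanning tree.

x^9 - 16x^8 + 105x^7 - 364x^6 + 715x^5 - 792x^4 + 462x^3 - 120x^2 + 9x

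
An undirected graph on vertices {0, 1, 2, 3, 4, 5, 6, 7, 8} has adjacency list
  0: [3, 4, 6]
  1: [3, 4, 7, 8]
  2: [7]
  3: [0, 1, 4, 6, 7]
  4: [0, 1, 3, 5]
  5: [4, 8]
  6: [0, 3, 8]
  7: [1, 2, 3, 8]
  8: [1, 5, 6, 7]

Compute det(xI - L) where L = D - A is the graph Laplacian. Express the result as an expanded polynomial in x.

Each diagonal entry of L is the vertex degree and each off-diagonal entry is -1 where an edge is present, 0 otherwise; in the order [0, 1, 2, 3, 4, 5, 6, 7, 8] the diagonal is [3, 4, 1, 5, 4, 2, 3, 4, 4]. L has integer entries, so p(x) = det(xI - L) has integer coefficients. Expanding the determinant yields x^9 - 30x^8 + 379x^7 - 2620x^6 + 10772x^5 - 26762x^4 + 38831x^3 - 29630x^2 + 8874x. The constant term is 0 because L is singular (the all-ones vector lies in its kernel). The eigenvalues sum to 30, which equals trace(L) = 2|E|. By the matrix-tree theorem the graph has (1/9) * product of the nonzero eigenvalues = 986 spanning trees.

x^9 - 30x^8 + 379x^7 - 2620x^6 + 10772x^5 - 26762x^4 + 38831x^3 - 29630x^2 + 8874x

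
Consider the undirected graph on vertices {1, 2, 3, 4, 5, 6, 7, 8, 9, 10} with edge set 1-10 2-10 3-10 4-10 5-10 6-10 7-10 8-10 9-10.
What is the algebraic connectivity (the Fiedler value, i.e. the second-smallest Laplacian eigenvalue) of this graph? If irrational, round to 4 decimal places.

1

Reading degrees in the order [1, 2, 3, 4, 5, 6, 7, 8, 9, 10] gives [1, 1, 1, 1, 1, 1, 1, 1, 1, 9]; set D = diag(1, 1, 1, 1, 1, 1, 1, 1, 1, 9) and form L = D - A. The smallest Laplacian eigenvalue is always 0. The next one, lambda_2 = 1, measures how hard the graph is to disconnect: larger values mean better connectivity. The largest eigenvalue, 10, is at most the vertex count 10. The eigenvalues sum to 18, which equals trace(L) = 2|E|.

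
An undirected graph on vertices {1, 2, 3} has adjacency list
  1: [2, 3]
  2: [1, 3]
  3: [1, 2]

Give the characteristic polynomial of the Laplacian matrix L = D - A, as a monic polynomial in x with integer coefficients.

Each diagonal entry of L is the vertex degree and each off-diagonal entry is -1 where an edge is present, 0 otherwise; in the order [1, 2, 3] the diagonal is [2, 2, 2]. The eigenvalues of L are [0, 3, 3]; the characteristic polynomial is the product of (x - lambda_i), which multiplies out to x^3 - 6x^2 + 9x. Since p(0) = det(-L) = 0, x divides p(x). By the matrix-tree theorem the graph has (1/3) * product of the nonzero eigenvalues = 3 spanning trees. The largest eigenvalue, 3, is at most the vertex count 3.

x^3 - 6x^2 + 9x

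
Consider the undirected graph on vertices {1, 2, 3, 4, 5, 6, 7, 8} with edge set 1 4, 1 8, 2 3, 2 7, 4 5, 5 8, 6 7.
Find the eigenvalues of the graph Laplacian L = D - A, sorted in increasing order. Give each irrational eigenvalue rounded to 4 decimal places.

Each diagonal entry of L is the vertex degree and each off-diagonal entry is -1 where an edge is present, 0 otherwise; in the order [1, 2, 3, 4, 5, 6, 7, 8] the diagonal is [2, 2, 1, 2, 2, 1, 2, 2]. Since every row of L sums to 0, the all-ones vector is in the kernel and 0 is an eigenvalue. The 2 zero eigenvalues correspond to the 2 connected components. The largest eigenvalue, 4, is at most the vertex count 8.

[0, 0, 0.5858, 2, 2, 2, 3.4142, 4]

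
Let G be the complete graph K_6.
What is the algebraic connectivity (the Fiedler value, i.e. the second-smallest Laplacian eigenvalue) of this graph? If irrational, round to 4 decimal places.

The graph has 6 vertices and degree multiset [5, 5, 5, 5, 5, 5]; D is the diagonal matrix of degrees and L = D - A. The smallest Laplacian eigenvalue is always 0. The next one, lambda_2 = 6, measures how hard the graph is to disconnect: larger values mean better connectivity. The largest eigenvalue, 6, is at most the vertex count 6. There is one zero in the spectrum, matching the 1 component.

6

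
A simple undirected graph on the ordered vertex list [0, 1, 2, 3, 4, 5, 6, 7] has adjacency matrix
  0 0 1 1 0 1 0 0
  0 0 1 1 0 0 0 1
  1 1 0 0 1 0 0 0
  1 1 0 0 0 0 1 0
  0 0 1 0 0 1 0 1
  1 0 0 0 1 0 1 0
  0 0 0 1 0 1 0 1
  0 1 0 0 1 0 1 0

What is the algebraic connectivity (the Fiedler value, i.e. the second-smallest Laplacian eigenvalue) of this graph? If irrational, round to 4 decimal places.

Reading degrees in the order [0, 1, 2, 3, 4, 5, 6, 7] gives [3, 3, 3, 3, 3, 3, 3, 3]; set D = diag(3, 3, 3, 3, 3, 3, 3, 3) and form L = D - A. Computing the eigenvalues of L and sorting gives [0, 2, 2, 2, 4, 4, 4, 6]. The Fiedler value lambda_2 = 2 is strictly positive, so the graph is connected. By the matrix-tree theorem the graph has (1/8) * product of the nonzero eigenvalues = 384 spanning trees.

2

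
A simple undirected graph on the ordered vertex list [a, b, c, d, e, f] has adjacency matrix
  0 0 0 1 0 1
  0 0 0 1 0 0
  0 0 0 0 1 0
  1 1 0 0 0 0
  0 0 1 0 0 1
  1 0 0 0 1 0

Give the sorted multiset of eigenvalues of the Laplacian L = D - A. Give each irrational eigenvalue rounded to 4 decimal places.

[0, 0.2679, 1, 2, 3, 3.7321]

Reading degrees in the order [a, b, c, d, e, f] gives [2, 1, 1, 2, 2, 2]; set D = diag(2, 1, 1, 2, 2, 2) and form L = D - A. Since every row of L sums to 0, the all-ones vector is in the kernel and 0 is an eigenvalue. The single zero eigenvalue shows the graph is connected. There is one zero in the spectrum, matching the 1 component. By the matrix-tree theorem the graph has (1/6) * product of the nonzero eigenvalues = 1 spanning tree.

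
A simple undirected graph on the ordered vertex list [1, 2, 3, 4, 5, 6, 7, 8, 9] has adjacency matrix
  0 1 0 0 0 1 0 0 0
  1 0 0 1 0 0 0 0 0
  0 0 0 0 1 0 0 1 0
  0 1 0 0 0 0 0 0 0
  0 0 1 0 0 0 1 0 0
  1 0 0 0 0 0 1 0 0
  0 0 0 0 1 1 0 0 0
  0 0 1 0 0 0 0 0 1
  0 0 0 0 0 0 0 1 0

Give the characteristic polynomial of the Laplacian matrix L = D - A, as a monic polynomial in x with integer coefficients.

Each diagonal entry of L is the vertex degree and each off-diagonal entry is -1 where an edge is present, 0 otherwise; in the order [1, 2, 3, 4, 5, 6, 7, 8, 9] the diagonal is [2, 2, 2, 1, 2, 2, 2, 2, 1]. L has integer entries, so p(x) = det(xI - L) has integer coefficients. Expanding the determinant yields x^9 - 16x^8 + 105x^7 - 364x^6 + 715x^5 - 792x^4 + 462x^3 - 120x^2 + 9x. Since p(0) = det(-L) = 0, x divides p(x). The largest eigenvalue, 3.8794, is at most the vertex count 9.

x^9 - 16x^8 + 105x^7 - 364x^6 + 715x^5 - 792x^4 + 462x^3 - 120x^2 + 9x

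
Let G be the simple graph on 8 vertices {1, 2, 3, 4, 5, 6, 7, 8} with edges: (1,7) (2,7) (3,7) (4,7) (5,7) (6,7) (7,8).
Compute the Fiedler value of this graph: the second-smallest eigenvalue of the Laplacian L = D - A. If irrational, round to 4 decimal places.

1

Each diagonal entry of L is the vertex degree and each off-diagonal entry is -1 where an edge is present, 0 otherwise; in the order [1, 2, 3, 4, 5, 6, 7, 8] the diagonal is [1, 1, 1, 1, 1, 1, 7, 1]. The sorted Laplacian eigenvalues are [0, 1, 1, 1, 1, 1, 1, 8]; the algebraic connectivity is the second entry, 1. By the matrix-tree theorem the graph has (1/8) * product of the nonzero eigenvalues = 1 spanning tree.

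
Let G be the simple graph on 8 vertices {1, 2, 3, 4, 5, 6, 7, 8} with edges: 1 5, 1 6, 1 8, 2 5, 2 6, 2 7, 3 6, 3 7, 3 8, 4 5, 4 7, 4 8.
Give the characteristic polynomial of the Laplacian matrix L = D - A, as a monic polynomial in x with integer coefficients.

Reading degrees in the order [1, 2, 3, 4, 5, 6, 7, 8] gives [3, 3, 3, 3, 3, 3, 3, 3]; set D = diag(3, 3, 3, 3, 3, 3, 3, 3) and form L = D - A. The eigenvalues of L are [0, 2, 2, 2, 4, 4, 4, 6]; the characteristic polynomial is the product of (x - lambda_i), which multiplies out to x^8 - 24x^7 + 240x^6 - 1296x^5 + 4080x^4 - 7488x^3 + 7424x^2 - 3072x. The constant term is 0 because L is singular (the all-ones vector lies in its kernel). There is one zero in the spectrum, matching the 1 component. By the matrix-tree theorem the graph has (1/8) * product of the nonzero eigenvalues = 384 spanning trees.

x^8 - 24x^7 + 240x^6 - 1296x^5 + 4080x^4 - 7488x^3 + 7424x^2 - 3072x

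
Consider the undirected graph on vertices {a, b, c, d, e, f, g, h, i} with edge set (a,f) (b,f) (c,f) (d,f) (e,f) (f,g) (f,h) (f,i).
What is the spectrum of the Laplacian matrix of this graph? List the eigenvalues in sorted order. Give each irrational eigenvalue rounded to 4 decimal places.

[0, 1, 1, 1, 1, 1, 1, 1, 9]

Reading degrees in the order [a, b, c, d, e, f, g, h, i] gives [1, 1, 1, 1, 1, 8, 1, 1, 1]; set D = diag(1, 1, 1, 1, 1, 8, 1, 1, 1) and form L = D - A. Diagonalising L (or applying a numerical eigensolver to the 9x9 matrix) gives the spectrum above. The single zero eigenvalue shows the graph is connected. The eigenvalues sum to 16, which equals trace(L) = 2|E|.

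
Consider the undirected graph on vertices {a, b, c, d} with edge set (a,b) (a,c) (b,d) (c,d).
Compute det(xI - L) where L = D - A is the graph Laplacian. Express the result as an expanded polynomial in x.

Reading degrees in the order [a, b, c, d] gives [2, 2, 2, 2]; set D = diag(2, 2, 2, 2) and form L = D - A. L has integer entries, so p(x) = det(xI - L) has integer coefficients. Expanding the determinant yields x^4 - 8x^3 + 20x^2 - 16x. The coefficient of x^3 equals -trace(L) = -8, matching the sum of degrees. By the matrix-tree theorem the graph has (1/4) * product of the nonzero eigenvalues = 4 spanning trees. There is one zero in the spectrum, matching the 1 component.

x^4 - 8x^3 + 20x^2 - 16x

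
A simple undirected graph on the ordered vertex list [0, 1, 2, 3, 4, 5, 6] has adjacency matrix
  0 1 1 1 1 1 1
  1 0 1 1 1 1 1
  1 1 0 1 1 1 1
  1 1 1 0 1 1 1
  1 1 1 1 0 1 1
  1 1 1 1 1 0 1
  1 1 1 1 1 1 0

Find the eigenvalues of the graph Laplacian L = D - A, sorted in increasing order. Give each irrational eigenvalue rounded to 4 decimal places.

With the vertex order [0, 1, 2, 3, 4, 5, 6], the degrees are [6, 6, 6, 6, 6, 6, 6], giving D = diag(6, 6, 6, 6, 6, 6, 6) and L = D - A. Since every row of L sums to 0, the all-ones vector is in the kernel and 0 is an eigenvalue. The single zero eigenvalue shows the graph is connected. By the matrix-tree theorem the graph has (1/7) * product of the nonzero eigenvalues = 16807 spanning trees.

[0, 7, 7, 7, 7, 7, 7]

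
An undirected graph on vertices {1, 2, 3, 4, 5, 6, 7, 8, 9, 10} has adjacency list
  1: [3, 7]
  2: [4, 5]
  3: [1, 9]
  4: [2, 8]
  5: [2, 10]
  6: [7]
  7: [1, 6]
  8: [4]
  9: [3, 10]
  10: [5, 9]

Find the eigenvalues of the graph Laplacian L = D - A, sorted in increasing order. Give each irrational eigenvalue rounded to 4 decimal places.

[0, 0.0979, 0.3820, 0.8244, 1.3820, 2, 2.6180, 3.1756, 3.6180, 3.9021]

With the vertex order [1, 2, 3, 4, 5, 6, 7, 8, 9, 10], the degrees are [2, 2, 2, 2, 2, 1, 2, 1, 2, 2], giving D = diag(2, 2, 2, 2, 2, 1, 2, 1, 2, 2) and L = D - A. The multiplicity of 0 as a Laplacian eigenvalue equals the number of connected components. There is one zero in the spectrum, matching the 1 component. By the matrix-tree theorem the graph has (1/10) * product of the nonzero eigenvalues = 1 spanning tree.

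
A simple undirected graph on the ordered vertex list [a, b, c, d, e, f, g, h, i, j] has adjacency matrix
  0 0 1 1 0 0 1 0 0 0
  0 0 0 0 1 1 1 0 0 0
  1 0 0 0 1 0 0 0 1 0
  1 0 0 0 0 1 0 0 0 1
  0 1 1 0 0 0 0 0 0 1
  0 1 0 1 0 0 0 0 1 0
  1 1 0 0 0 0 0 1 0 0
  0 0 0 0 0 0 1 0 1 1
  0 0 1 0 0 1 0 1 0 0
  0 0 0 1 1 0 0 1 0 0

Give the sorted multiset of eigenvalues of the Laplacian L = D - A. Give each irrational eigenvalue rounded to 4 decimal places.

[0, 2, 2, 2, 2, 2, 5, 5, 5, 5]

Each diagonal entry of L is the vertex degree and each off-diagonal entry is -1 where an edge is present, 0 otherwise; in the order [a, b, c, d, e, f, g, h, i, j] the diagonal is [3, 3, 3, 3, 3, 3, 3, 3, 3, 3]. Diagonalising L (or applying a numerical eigensolver to the 10x10 matrix) gives the spectrum above. The single zero eigenvalue shows the graph is connected. By the matrix-tree theorem the graph has (1/10) * product of the nonzero eigenvalues = 2000 spanning trees. There is one zero in the spectrum, matching the 1 component.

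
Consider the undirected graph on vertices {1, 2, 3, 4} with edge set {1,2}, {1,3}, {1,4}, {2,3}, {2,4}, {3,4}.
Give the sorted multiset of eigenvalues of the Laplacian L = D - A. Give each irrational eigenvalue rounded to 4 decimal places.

[0, 4, 4, 4]

Reading degrees in the order [1, 2, 3, 4] gives [3, 3, 3, 3]; set D = diag(3, 3, 3, 3) and form L = D - A. Since every row of L sums to 0, the all-ones vector is in the kernel and 0 is an eigenvalue. The single zero eigenvalue shows the graph is connected. There is one zero in the spectrum, matching the 1 component.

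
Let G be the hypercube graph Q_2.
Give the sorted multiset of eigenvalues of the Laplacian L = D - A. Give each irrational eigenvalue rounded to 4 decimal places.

[0, 2, 2, 4]

The graph has 4 vertices and degree multiset [2, 2, 2, 2]; D is the diagonal matrix of degrees and L = D - A. L is symmetric positive semidefinite, so every eigenvalue is real and nonnegative. The single zero eigenvalue shows the graph is connected. The largest eigenvalue, 4, is at most the vertex count 4. The eigenvalues sum to 8, which equals trace(L) = 2|E|.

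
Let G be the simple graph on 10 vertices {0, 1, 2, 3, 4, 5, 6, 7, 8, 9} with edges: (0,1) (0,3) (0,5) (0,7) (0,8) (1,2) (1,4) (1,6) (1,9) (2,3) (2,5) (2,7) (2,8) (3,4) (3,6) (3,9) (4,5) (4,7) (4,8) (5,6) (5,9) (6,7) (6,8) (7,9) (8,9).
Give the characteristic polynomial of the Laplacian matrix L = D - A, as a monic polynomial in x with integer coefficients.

x^10 - 50x^9 + 1100x^8 - 14000x^7 + 113750x^6 - 612500x^5 + 2187500x^4 - 5000000x^3 + 6640625x^2 - 3906250x

Reading degrees in the order [0, 1, 2, 3, 4, 5, 6, 7, 8, 9] gives [5, 5, 5, 5, 5, 5, 5, 5, 5, 5]; set D = diag(5, 5, 5, 5, 5, 5, 5, 5, 5, 5) and form L = D - A. Computing det(xI - L) by cofactor expansion (or equivalently via sum-over-permutations) gives x^10 - 50x^9 + 1100x^8 - 14000x^7 + 113750x^6 - 612500x^5 + 2187500x^4 - 5000000x^3 + 6640625x^2 - 3906250x. The constant term is 0 because L is singular (the all-ones vector lies in its kernel). The eigenvalues sum to 50, which equals trace(L) = 2|E|. There is one zero in the spectrum, matching the 1 component.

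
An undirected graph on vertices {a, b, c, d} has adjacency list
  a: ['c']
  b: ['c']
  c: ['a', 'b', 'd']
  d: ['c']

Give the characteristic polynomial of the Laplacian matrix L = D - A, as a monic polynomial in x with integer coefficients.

x^4 - 6x^3 + 9x^2 - 4x

Each diagonal entry of L is the vertex degree and each off-diagonal entry is -1 where an edge is present, 0 otherwise; in the order [a, b, c, d] the diagonal is [1, 1, 3, 1]. Computing det(xI - L) by cofactor expansion (or equivalently via sum-over-permutations) gives x^4 - 6x^3 + 9x^2 - 4x. The coefficient of x^3 equals -trace(L) = -6, matching the sum of degrees.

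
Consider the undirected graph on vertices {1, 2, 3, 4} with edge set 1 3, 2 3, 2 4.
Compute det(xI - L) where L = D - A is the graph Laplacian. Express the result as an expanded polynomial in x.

x^4 - 6x^3 + 10x^2 - 4x

Reading degrees in the order [1, 2, 3, 4] gives [1, 2, 2, 1]; set D = diag(1, 2, 2, 1) and form L = D - A. L has integer entries, so p(x) = det(xI - L) has integer coefficients. Expanding the determinant yields x^4 - 6x^3 + 10x^2 - 4x. Since p(0) = det(-L) = 0, x divides p(x). The largest eigenvalue, 3.4142, is at most the vertex count 4.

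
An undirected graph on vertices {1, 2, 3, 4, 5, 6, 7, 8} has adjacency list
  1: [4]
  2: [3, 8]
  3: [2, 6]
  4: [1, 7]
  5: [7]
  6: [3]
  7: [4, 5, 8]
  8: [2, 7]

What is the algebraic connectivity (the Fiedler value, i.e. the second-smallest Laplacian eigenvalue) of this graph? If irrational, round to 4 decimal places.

With the vertex order [1, 2, 3, 4, 5, 6, 7, 8], the degrees are [1, 2, 2, 2, 1, 1, 3, 2], giving D = diag(1, 2, 2, 2, 1, 1, 3, 2) and L = D - A. The smallest Laplacian eigenvalue is always 0. The next one, lambda_2 = 0.1864, measures how hard the graph is to disconnect: larger values mean better connectivity. The eigenvalues sum to 14, which equals trace(L) = 2|E|. By the matrix-tree theorem the graph has (1/8) * product of the nonzero eigenvalues = 1 spanning tree.

0.1864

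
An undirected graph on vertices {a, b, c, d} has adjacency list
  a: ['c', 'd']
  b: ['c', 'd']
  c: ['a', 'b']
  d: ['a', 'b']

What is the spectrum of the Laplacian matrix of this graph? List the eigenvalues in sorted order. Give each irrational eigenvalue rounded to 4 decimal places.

[0, 2, 2, 4]

With the vertex order [a, b, c, d], the degrees are [2, 2, 2, 2], giving D = diag(2, 2, 2, 2) and L = D - A. The multiplicity of 0 as a Laplacian eigenvalue equals the number of connected components. The single zero eigenvalue shows the graph is connected.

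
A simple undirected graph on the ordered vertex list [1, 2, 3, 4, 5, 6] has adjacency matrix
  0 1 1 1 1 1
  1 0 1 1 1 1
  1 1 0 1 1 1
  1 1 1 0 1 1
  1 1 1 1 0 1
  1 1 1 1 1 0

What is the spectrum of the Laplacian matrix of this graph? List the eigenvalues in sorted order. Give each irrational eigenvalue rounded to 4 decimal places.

With the vertex order [1, 2, 3, 4, 5, 6], the degrees are [5, 5, 5, 5, 5, 5], giving D = diag(5, 5, 5, 5, 5, 5) and L = D - A. Since every row of L sums to 0, the all-ones vector is in the kernel and 0 is an eigenvalue.

[0, 6, 6, 6, 6, 6]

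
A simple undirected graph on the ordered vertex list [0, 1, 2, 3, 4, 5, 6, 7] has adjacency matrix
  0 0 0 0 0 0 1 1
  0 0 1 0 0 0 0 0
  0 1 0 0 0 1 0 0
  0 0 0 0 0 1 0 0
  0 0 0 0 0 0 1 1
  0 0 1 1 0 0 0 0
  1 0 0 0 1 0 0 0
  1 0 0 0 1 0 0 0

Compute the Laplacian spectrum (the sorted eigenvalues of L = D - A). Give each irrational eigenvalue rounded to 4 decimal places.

[0, 0, 0.5858, 2, 2, 2, 3.4142, 4]

Reading degrees in the order [0, 1, 2, 3, 4, 5, 6, 7] gives [2, 1, 2, 1, 2, 2, 2, 2]; set D = diag(2, 1, 2, 1, 2, 2, 2, 2) and form L = D - A. The multiplicity of 0 as a Laplacian eigenvalue equals the number of connected components. The 2 zero eigenvalues correspond to the 2 connected components. There are 2 zeros in the spectrum, matching the 2 components.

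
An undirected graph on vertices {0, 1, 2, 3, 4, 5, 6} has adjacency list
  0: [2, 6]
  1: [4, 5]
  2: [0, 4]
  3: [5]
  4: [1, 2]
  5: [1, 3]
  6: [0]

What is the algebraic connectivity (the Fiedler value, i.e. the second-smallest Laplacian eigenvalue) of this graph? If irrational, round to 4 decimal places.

0.1981

Reading degrees in the order [0, 1, 2, 3, 4, 5, 6] gives [2, 2, 2, 1, 2, 2, 1]; set D = diag(2, 2, 2, 1, 2, 2, 1) and form L = D - A. Computing the eigenvalues of L and sorting gives [0, 0.1981, 0.7530, 1.5550, 2.4450, 3.2470, 3.8019]. The Fiedler value lambda_2 = 0.1981 is strictly positive, so the graph is connected. By the matrix-tree theorem the graph has (1/7) * product of the nonzero eigenvalues = 1 spanning tree.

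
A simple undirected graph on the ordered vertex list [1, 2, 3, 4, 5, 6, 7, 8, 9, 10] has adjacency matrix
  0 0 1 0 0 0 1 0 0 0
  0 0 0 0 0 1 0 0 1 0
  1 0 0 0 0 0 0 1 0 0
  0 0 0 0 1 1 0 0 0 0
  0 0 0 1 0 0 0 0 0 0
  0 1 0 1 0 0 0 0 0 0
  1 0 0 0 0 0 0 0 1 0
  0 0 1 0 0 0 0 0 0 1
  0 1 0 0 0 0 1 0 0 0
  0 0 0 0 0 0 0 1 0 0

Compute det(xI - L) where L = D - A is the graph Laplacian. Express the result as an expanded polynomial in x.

With the vertex order [1, 2, 3, 4, 5, 6, 7, 8, 9, 10], the degrees are [2, 2, 2, 2, 1, 2, 2, 2, 2, 1], giving D = diag(2, 2, 2, 2, 1, 2, 2, 2, 2, 1) and L = D - A. Computing det(xI - L) by cofactor expansion (or equivalently via sum-over-permutations) gives x^10 - 18x^9 + 136x^8 - 560x^7 + 1365x^6 - 2002x^5 + 1716x^4 - 792x^3 + 165x^2 - 10x. The coefficient of x^9 equals -trace(L) = -18, matching the sum of degrees. There is one zero in the spectrum, matching the 1 component. The largest eigenvalue, 3.9021, is at most the vertex count 10.

x^10 - 18x^9 + 136x^8 - 560x^7 + 1365x^6 - 2002x^5 + 1716x^4 - 792x^3 + 165x^2 - 10x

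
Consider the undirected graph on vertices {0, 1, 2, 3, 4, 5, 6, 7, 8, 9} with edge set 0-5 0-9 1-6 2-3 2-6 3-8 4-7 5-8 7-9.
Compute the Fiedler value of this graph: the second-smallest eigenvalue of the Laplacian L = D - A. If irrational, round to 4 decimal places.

With the vertex order [0, 1, 2, 3, 4, 5, 6, 7, 8, 9], the degrees are [2, 1, 2, 2, 1, 2, 2, 2, 2, 2], giving D = diag(2, 1, 2, 2, 1, 2, 2, 2, 2, 2) and L = D - A. Computing the eigenvalues of L and sorting gives [0, 0.0979, 0.3820, 0.8244, 1.3820, 2, 2.6180, 3.1756, 3.6180, 3.9021]. The Fiedler value lambda_2 = 0.0979 is strictly positive, so the graph is connected. The eigenvalues sum to 18, which equals trace(L) = 2|E|. There is one zero in the spectrum, matching the 1 component.

0.0979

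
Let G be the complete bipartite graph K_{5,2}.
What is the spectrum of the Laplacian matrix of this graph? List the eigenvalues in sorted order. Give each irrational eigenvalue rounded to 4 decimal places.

[0, 2, 2, 2, 2, 5, 7]

The graph has 7 vertices and degree multiset [5, 5, 2, 2, 2, 2, 2]; D is the diagonal matrix of degrees and L = D - A. Diagonalising L (or applying a numerical eigensolver to the 7x7 matrix) gives the spectrum above. There is one zero in the spectrum, matching the 1 component.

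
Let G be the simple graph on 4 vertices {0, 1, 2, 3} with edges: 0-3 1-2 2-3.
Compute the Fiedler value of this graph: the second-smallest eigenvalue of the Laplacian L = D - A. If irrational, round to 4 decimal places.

Each diagonal entry of L is the vertex degree and each off-diagonal entry is -1 where an edge is present, 0 otherwise; in the order [0, 1, 2, 3] the diagonal is [1, 1, 2, 2]. The sorted Laplacian eigenvalues are [0, 0.5858, 2, 3.4142]; the algebraic connectivity is the second entry, 0.5858. There is one zero in the spectrum, matching the 1 component. By the matrix-tree theorem the graph has (1/4) * product of the nonzero eigenvalues = 1 spanning tree.

0.5858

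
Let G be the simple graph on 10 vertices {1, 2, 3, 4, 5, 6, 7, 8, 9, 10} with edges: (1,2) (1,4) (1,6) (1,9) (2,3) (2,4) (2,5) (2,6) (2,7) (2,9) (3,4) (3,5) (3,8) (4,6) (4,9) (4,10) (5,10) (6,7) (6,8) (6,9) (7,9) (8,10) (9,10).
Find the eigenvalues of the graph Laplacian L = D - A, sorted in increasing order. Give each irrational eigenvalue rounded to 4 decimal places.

Reading degrees in the order [1, 2, 3, 4, 5, 6, 7, 8, 9, 10] gives [4, 7, 4, 6, 3, 6, 3, 3, 6, 4]; set D = diag(4, 7, 4, 6, 3, 6, 3, 3, 6, 4) and form L = D - A. The multiplicity of 0 as a Laplacian eigenvalue equals the number of connected components. The single zero eigenvalue shows the graph is connected. The eigenvalues sum to 46, which equals trace(L) = 2|E|. The largest eigenvalue, 8.1862, is at most the vertex count 10.

[0, 1.9572, 2.7805, 3.2410, 3.7442, 4.8649, 6.2979, 7.1942, 7.7341, 8.1862]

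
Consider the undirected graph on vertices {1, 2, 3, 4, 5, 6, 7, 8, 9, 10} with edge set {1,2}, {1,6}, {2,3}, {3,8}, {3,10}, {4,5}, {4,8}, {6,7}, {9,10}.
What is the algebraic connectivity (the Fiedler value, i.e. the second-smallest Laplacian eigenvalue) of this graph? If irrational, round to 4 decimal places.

Each diagonal entry of L is the vertex degree and each off-diagonal entry is -1 where an edge is present, 0 otherwise; in the order [1, 2, 3, 4, 5, 6, 7, 8, 9, 10] the diagonal is [2, 2, 3, 2, 1, 2, 1, 2, 1, 2]. The sorted Laplacian eigenvalues are [0, 0.1479, 0.2814, 0.7873, 1.2931, 2, 2.4631, 3.0926, 3.4687, 4.4659]; the algebraic connectivity is the second entry, 0.1479.

0.1479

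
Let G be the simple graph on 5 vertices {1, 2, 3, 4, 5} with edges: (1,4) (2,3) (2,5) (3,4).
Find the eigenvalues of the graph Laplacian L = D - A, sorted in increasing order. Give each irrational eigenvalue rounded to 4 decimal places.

[0, 0.3820, 1.3820, 2.6180, 3.6180]

Each diagonal entry of L is the vertex degree and each off-diagonal entry is -1 where an edge is present, 0 otherwise; in the order [1, 2, 3, 4, 5] the diagonal is [1, 2, 2, 2, 1]. The multiplicity of 0 as a Laplacian eigenvalue equals the number of connected components. There is one zero in the spectrum, matching the 1 component.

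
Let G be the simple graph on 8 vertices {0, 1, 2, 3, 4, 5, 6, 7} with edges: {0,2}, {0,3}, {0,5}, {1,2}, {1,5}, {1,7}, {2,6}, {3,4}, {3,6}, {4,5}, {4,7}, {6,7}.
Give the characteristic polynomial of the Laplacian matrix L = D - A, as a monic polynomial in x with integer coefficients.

x^8 - 24x^7 + 240x^6 - 1296x^5 + 4080x^4 - 7488x^3 + 7424x^2 - 3072x

Each diagonal entry of L is the vertex degree and each off-diagonal entry is -1 where an edge is present, 0 otherwise; in the order [0, 1, 2, 3, 4, 5, 6, 7] the diagonal is [3, 3, 3, 3, 3, 3, 3, 3]. L has integer entries, so p(x) = det(xI - L) has integer coefficients. Expanding the determinant yields x^8 - 24x^7 + 240x^6 - 1296x^5 + 4080x^4 - 7488x^3 + 7424x^2 - 3072x. The coefficient of x^7 equals -trace(L) = -24, matching the sum of degrees. The eigenvalues sum to 24, which equals trace(L) = 2|E|.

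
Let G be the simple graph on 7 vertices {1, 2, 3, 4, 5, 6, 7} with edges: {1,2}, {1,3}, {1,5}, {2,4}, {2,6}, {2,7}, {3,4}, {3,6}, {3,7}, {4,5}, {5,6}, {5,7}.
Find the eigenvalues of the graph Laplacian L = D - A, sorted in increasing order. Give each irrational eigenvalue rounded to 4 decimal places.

[0, 3, 3, 3, 4, 4, 7]

Each diagonal entry of L is the vertex degree and each off-diagonal entry is -1 where an edge is present, 0 otherwise; in the order [1, 2, 3, 4, 5, 6, 7] the diagonal is [3, 4, 4, 3, 4, 3, 3]. Since every row of L sums to 0, the all-ones vector is in the kernel and 0 is an eigenvalue. The single zero eigenvalue shows the graph is connected. The eigenvalues sum to 24, which equals trace(L) = 2|E|. There is one zero in the spectrum, matching the 1 component.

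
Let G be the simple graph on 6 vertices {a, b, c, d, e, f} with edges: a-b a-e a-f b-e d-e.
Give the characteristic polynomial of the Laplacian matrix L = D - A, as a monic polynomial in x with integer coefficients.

x^6 - 10x^5 + 33x^4 - 40x^3 + 15x^2

Reading degrees in the order [a, b, c, d, e, f] gives [3, 2, 0, 1, 3, 1]; set D = diag(3, 2, 0, 1, 3, 1) and form L = D - A. Computing det(xI - L) by cofactor expansion (or equivalently via sum-over-permutations) gives x^6 - 10x^5 + 33x^4 - 40x^3 + 15x^2. Since p(0) = det(-L) = 0, x divides p(x).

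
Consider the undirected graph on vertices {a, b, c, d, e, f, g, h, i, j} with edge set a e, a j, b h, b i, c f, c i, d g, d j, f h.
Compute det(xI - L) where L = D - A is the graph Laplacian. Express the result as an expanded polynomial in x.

With the vertex order [a, b, c, d, e, f, g, h, i, j], the degrees are [2, 2, 2, 2, 1, 2, 1, 2, 2, 2], giving D = diag(2, 2, 2, 2, 1, 2, 1, 2, 2, 2) and L = D - A. Computing det(xI - L) by cofactor expansion (or equivalently via sum-over-permutations) gives x^10 - 18x^9 + 136x^8 - 560x^7 + 1365x^6 - 2000x^5 + 1700x^4 - 750x^3 + 125x^2. The constant term is 0 because L is singular (the all-ones vector lies in its kernel). There are 2 zeros in the spectrum, matching the 2 components.

x^10 - 18x^9 + 136x^8 - 560x^7 + 1365x^6 - 2000x^5 + 1700x^4 - 750x^3 + 125x^2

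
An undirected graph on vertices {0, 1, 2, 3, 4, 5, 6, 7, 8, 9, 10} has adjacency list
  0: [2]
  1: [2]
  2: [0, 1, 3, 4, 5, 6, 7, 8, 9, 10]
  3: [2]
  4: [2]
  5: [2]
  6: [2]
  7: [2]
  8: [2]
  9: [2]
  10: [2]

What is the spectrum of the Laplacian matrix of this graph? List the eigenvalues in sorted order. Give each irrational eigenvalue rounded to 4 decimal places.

Each diagonal entry of L is the vertex degree and each off-diagonal entry is -1 where an edge is present, 0 otherwise; in the order [0, 1, 2, 3, 4, 5, 6, 7, 8, 9, 10] the diagonal is [1, 1, 10, 1, 1, 1, 1, 1, 1, 1, 1]. Diagonalising L (or applying a numerical eigensolver to the 11x11 matrix) gives the spectrum above. There is one zero in the spectrum, matching the 1 component.

[0, 1, 1, 1, 1, 1, 1, 1, 1, 1, 11]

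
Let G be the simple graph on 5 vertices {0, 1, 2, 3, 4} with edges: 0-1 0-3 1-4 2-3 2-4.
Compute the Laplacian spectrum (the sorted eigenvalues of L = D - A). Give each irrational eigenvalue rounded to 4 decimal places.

[0, 1.3820, 1.3820, 3.6180, 3.6180]

With the vertex order [0, 1, 2, 3, 4], the degrees are [2, 2, 2, 2, 2], giving D = diag(2, 2, 2, 2, 2) and L = D - A. L is symmetric positive semidefinite, so every eigenvalue is real and nonnegative. By the matrix-tree theorem the graph has (1/5) * product of the nonzero eigenvalues = 5 spanning trees. The largest eigenvalue, 3.6180, is at most the vertex count 5.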